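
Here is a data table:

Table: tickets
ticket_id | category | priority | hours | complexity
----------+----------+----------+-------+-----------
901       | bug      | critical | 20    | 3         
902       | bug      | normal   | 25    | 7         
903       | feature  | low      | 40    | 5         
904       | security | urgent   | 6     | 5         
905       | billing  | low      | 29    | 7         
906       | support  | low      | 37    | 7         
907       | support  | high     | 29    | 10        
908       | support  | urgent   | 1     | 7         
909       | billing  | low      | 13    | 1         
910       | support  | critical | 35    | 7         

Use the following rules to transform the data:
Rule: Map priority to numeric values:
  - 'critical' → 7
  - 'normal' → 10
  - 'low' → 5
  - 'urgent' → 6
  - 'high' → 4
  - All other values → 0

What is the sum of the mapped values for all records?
60

Step 1: Apply mapping to each record
Step 2: Count by status:
  'critical': 2 records × 7 = 14
  'normal': 1 records × 10 = 10
  'low': 4 records × 5 = 20
  'urgent': 2 records × 6 = 12
  'high': 1 records × 4 = 4
Step 3: Sum all mapped values = 60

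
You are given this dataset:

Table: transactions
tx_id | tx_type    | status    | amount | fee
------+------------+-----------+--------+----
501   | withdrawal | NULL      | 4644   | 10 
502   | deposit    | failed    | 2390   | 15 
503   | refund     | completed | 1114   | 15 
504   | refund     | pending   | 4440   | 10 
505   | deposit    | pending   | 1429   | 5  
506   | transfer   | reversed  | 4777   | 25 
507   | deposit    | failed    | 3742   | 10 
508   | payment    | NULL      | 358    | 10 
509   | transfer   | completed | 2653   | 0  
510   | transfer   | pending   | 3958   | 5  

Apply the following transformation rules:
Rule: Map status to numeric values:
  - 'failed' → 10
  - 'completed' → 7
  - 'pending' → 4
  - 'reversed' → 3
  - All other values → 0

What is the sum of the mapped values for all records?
49

Step 1: Apply mapping to each record
Step 2: Count by status:
  'failed': 2 records × 10 = 20
  'completed': 2 records × 7 = 14
  'pending': 3 records × 4 = 12
  'reversed': 1 records × 3 = 3
Step 3: Sum all mapped values = 49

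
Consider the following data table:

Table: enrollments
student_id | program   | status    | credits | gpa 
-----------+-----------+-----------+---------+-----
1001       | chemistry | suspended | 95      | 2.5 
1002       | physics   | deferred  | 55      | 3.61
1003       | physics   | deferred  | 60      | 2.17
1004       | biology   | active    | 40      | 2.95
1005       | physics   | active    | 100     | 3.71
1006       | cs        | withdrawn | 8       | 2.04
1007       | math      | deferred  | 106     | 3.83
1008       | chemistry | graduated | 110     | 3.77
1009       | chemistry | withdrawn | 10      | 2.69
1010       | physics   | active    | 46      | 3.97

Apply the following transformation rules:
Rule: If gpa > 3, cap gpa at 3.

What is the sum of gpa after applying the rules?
27.35

Step 1: 5 records have gpa > 3
Step 2: These records originally summed to 18.89
Step 3: After capping: 5 × 3 = 15
Step 4: Unaffected records sum: 12.35
Step 5: Final sum = 15 + 12.35 = 27.35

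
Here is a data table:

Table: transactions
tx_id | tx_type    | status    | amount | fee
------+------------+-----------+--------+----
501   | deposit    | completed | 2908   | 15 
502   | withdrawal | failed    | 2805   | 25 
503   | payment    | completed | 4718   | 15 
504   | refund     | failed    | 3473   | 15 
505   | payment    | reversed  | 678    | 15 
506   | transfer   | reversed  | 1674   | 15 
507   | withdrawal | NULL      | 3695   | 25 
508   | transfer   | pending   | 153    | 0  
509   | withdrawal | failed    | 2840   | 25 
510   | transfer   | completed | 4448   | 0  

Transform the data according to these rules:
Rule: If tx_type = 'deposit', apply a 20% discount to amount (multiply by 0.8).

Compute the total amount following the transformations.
26810.4

Step 1: Records with tx_type = 'deposit' have total amount = 2908
Step 2: Apply multiplier: 2908 × 0.8 = 2326.4
Step 3: Other records total: 24484
Step 4: Final sum = 2326.4 + 24484 = 26810.4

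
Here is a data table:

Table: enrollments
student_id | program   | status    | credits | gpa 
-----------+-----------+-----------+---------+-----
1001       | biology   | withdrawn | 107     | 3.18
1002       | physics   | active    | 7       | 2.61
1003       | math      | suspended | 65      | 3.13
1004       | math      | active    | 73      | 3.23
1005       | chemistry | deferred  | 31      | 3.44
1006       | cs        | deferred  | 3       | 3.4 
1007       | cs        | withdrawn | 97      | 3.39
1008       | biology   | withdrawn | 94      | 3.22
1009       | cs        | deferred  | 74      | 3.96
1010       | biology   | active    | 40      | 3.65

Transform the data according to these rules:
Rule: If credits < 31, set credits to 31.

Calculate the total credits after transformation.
643

Step 1: 2 records have credits < 31
Step 2: These records originally summed to 10
Step 3: After setting to minimum: 2 × 31 = 62
Step 4: Unaffected records sum: 581
Step 5: Final sum = 62 + 581 = 643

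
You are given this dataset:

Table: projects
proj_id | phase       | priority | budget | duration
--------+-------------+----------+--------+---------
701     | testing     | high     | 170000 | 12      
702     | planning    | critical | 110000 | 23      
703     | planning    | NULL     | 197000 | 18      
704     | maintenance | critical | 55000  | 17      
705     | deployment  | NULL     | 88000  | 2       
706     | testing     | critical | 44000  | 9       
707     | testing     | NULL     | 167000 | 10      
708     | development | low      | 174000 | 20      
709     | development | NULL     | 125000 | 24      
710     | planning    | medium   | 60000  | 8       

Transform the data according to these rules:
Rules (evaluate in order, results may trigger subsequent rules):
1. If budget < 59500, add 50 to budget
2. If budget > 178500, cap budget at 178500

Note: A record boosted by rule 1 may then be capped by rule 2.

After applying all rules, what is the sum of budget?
1171600

Step 1: Apply rule 1 to records with budget < 59500
  - 2 records get bonus of 50
  - Of these, 0 records then exceed 178500 and get capped
Step 2: Apply rule 2 to records with budget > 178500
  - 1 records (original) are capped
Step 3: Calculate final sum = 1171600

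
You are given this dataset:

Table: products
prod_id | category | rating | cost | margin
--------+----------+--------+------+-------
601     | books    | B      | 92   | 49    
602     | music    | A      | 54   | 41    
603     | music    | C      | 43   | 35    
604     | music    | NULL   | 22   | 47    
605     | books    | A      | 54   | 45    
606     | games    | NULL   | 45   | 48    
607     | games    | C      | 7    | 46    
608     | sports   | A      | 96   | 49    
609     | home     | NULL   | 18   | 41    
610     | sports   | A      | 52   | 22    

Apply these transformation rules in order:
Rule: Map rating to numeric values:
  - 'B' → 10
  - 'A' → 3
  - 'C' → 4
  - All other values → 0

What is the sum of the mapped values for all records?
30

Step 1: Apply mapping to each record
Step 2: Count by status:
  'B': 1 records × 10 = 10
  'A': 4 records × 3 = 12
  'C': 2 records × 4 = 8
Step 3: Sum all mapped values = 30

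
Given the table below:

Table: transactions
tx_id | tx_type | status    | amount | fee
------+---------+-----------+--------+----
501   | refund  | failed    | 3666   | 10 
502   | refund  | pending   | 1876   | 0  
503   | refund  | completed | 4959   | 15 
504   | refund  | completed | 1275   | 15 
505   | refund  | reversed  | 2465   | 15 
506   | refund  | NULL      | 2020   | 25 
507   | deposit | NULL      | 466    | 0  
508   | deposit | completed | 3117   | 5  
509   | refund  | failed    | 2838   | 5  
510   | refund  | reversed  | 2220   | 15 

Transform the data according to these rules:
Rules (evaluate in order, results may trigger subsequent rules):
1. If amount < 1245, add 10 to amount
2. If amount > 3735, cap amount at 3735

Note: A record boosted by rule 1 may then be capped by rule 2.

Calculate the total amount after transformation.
23688

Step 1: Apply rule 1 to records with amount < 1245
  - 1 records get bonus of 10
  - Of these, 0 records then exceed 3735 and get capped
Step 2: Apply rule 2 to records with amount > 3735
  - 1 records (original) are capped
Step 3: Calculate final sum = 23688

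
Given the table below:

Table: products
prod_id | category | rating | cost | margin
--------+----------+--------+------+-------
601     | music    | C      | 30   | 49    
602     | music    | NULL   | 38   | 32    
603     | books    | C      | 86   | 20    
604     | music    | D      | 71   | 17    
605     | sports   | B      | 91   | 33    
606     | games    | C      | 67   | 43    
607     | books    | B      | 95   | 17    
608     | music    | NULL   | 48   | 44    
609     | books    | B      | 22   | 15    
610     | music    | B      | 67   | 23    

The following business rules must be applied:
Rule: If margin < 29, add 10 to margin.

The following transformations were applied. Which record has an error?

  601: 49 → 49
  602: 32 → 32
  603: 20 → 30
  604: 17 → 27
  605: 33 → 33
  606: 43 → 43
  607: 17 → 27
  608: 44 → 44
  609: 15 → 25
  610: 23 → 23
Record 610 has an error. The correct transformed value should be 33, not 23.

Step 1: Check each record against the rule
Step 2: Record 610 has margin = 23
Step 3: Since 23 < 29, the bonus should have been applied
Step 4: Correct value = 33, but claimed value = 23
Conclusion: Record 610 has the error.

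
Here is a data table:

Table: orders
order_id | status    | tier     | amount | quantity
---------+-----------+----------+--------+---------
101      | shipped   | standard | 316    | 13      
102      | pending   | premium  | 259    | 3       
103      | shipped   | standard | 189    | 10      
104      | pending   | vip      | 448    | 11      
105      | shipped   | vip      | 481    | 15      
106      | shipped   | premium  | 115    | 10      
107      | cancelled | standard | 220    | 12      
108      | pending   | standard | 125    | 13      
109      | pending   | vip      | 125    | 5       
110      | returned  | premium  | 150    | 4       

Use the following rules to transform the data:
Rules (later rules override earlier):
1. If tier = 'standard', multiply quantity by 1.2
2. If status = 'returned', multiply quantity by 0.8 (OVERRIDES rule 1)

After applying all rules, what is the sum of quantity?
104.8

Step 1: Rule 2 takes priority for records with status = 'returned'
  - 1 records: 4 × 0.8 = 3.2
Step 2: Rule 1 applies to remaining records with tier = 'standard'
  - 4 records: 48 × 1.2 = 57.6
Step 3: Other records unchanged: 44
Step 4: Final sum = 3.2 + 57.6 + 44 = 104.8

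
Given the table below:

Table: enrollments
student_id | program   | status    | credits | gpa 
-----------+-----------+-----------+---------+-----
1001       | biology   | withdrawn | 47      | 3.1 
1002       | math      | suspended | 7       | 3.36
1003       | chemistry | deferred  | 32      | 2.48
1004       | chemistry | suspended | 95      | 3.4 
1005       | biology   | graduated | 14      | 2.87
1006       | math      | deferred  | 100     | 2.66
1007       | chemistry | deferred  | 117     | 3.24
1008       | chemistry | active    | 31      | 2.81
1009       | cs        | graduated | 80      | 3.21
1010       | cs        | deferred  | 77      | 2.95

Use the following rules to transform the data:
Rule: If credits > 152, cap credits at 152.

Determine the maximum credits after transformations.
117

Step 1: Original maximum credits = 117
Step 2: Check cap of 152 against maximum
Step 3: No records exceed the cap (max 117 <= cap 152), so no capping applies
Step 4: Maximum after transformation = 117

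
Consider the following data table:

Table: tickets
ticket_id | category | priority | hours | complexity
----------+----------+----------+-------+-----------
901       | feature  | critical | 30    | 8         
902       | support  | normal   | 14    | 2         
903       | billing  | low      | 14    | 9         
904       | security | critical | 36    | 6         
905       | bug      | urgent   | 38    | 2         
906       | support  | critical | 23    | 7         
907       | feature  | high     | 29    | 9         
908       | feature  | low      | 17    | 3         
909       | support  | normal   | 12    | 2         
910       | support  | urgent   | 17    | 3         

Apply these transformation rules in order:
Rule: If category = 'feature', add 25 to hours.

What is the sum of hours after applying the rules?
305

Step 1: Count records where category = 'feature': 3
Step 2: Total bonus added: 3 × 25 = 75
Step 3: Original sum of hours: 230
Step 4: Final sum = 230 + 75 = 305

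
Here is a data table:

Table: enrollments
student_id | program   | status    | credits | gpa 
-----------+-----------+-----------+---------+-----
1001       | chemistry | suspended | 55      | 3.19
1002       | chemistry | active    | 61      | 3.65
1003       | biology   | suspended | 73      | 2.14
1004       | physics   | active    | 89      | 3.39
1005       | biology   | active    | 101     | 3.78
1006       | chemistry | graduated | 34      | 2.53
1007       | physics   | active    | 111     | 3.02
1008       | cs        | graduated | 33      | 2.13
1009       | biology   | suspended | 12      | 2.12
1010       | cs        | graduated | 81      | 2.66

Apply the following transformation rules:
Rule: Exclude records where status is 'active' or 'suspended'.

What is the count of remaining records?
3

Step 1: Count records to exclude
  - 4 (active) + 3 (suspended) = 7 records
Step 2: Total records: 10
Step 3: Remaining = 10 - 7 = 3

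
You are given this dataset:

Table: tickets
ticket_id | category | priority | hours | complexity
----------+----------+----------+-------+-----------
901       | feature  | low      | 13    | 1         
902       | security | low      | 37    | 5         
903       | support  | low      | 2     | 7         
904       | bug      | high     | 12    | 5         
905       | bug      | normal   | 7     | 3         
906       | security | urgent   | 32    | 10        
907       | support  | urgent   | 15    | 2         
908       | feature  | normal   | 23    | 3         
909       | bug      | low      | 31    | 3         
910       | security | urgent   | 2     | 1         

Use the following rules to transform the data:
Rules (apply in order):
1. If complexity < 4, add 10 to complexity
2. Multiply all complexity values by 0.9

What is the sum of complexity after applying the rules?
90.0

Step 1: Apply Rule 1 - Add 10 to records with complexity < 4
  - 6 records affected: 13 + (6 × 10) = 73
  - Unaffected records: 27
  - Sum after Rule 1: 100
Step 2: Apply Rule 2 - Multiply all by 0.9
  - 100 × 0.9 = 90.0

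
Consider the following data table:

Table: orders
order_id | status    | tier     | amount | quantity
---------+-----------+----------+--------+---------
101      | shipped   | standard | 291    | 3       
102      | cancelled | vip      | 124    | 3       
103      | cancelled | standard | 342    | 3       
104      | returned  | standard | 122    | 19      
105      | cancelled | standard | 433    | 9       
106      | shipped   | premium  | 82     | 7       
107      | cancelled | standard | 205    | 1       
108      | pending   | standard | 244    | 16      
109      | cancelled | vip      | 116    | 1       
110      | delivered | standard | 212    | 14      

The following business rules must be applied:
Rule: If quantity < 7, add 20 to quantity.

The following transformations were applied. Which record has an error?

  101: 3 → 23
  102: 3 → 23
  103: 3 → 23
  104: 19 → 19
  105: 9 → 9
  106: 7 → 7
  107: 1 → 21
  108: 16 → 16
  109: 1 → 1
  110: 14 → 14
Record 109 has an error. The correct transformed value should be 21, not 1.

Step 1: Check each record against the rule
Step 2: Record 109 has quantity = 1
Step 3: Since 1 < 7, the bonus should have been applied
Step 4: Correct value = 21, but claimed value = 1
Conclusion: Record 109 has the error.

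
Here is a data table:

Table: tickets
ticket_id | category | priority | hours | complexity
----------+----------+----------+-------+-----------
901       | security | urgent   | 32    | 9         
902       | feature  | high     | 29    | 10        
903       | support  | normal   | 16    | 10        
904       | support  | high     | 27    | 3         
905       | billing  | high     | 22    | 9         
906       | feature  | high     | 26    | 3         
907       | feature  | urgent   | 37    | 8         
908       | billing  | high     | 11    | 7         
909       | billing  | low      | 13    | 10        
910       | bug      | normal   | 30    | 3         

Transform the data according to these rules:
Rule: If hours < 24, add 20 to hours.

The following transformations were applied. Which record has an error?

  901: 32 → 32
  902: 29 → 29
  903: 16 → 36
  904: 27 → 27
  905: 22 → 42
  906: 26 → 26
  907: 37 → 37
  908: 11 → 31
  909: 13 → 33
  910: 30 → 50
Record 910 has an error. The correct transformed value should be 30, not 50.

Step 1: Check each record against the rule
Step 2: Record 910 has hours = 30
Step 3: Since 30 >= 24, the bonus should not have been applied
Step 4: Correct value = 30, but claimed value = 50
Conclusion: Record 910 has the error.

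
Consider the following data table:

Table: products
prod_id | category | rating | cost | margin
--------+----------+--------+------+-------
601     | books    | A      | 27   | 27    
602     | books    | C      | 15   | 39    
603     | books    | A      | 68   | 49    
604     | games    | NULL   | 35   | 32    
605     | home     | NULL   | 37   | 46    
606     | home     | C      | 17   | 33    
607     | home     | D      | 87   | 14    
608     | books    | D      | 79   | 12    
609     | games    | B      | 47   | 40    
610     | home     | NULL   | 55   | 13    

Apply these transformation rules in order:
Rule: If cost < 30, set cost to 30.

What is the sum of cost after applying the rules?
498

Step 1: 3 records have cost < 30
Step 2: These records originally summed to 59
Step 3: After setting to minimum: 3 × 30 = 90
Step 4: Unaffected records sum: 408
Step 5: Final sum = 90 + 408 = 498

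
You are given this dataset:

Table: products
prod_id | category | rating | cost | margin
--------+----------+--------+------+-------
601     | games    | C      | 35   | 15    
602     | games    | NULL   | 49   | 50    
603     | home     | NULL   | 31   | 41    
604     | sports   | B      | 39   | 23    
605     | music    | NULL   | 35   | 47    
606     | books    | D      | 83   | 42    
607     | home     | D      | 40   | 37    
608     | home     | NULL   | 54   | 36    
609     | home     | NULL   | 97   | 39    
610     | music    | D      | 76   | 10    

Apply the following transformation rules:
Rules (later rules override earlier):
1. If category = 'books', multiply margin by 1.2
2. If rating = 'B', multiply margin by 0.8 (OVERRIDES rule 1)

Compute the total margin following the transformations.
343.8

Step 1: Rule 2 takes priority for records with rating = 'B'
  - 1 records: 23 × 0.8 = 18.4
Step 2: Rule 1 applies to remaining records with category = 'books'
  - 1 records: 42 × 1.2 = 50.4
Step 3: Other records unchanged: 275
Step 4: Final sum = 18.4 + 50.4 + 275 = 343.8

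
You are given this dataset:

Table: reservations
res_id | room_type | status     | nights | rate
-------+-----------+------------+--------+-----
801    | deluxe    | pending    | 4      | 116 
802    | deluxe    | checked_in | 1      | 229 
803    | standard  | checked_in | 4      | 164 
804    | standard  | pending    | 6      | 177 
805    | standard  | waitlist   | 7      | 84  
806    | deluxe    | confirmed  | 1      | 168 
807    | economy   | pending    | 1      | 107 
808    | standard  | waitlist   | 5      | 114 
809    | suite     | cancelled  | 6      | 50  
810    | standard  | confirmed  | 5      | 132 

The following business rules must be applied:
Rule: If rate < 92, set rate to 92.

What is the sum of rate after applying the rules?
1391

Step 1: 2 records have rate < 92
Step 2: These records originally summed to 134
Step 3: After setting to minimum: 2 × 92 = 184
Step 4: Unaffected records sum: 1207
Step 5: Final sum = 184 + 1207 = 1391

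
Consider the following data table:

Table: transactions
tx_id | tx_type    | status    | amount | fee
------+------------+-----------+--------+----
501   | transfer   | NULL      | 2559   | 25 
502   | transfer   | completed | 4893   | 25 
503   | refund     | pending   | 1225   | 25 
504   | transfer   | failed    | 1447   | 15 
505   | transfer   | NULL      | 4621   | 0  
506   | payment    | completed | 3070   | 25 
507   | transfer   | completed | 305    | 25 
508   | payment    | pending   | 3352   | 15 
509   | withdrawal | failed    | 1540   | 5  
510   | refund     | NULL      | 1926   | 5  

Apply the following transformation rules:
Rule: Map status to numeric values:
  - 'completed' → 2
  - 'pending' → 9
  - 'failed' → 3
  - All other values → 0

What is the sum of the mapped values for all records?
30

Step 1: Apply mapping to each record
Step 2: Count by status:
  'completed': 3 records × 2 = 6
  'pending': 2 records × 9 = 18
  'failed': 2 records × 3 = 6
Step 3: Sum all mapped values = 30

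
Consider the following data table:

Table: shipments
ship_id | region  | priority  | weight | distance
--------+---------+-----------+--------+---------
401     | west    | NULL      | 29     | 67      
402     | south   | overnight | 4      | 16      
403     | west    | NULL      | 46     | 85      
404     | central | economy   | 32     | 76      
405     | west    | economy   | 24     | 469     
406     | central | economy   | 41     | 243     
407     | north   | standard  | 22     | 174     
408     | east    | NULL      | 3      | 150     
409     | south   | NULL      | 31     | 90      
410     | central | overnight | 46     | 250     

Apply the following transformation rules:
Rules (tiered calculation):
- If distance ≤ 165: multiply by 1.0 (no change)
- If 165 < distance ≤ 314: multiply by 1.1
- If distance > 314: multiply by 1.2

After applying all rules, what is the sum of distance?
1780.5

Step 1: Tier 1 (distance ≤ 165): 6 records, sum = 484 × 1.0 = 484.0
Step 2: Tier 2 (165 < distance ≤ 314): 3 records, sum = 667 × 1.1 = 733.7
Step 3: Tier 3 (distance > 314): 1 records, sum = 469 × 1.2 = 562.8
Step 4: Final sum = 484.0 + 733.7 + 562.8 = 1780.5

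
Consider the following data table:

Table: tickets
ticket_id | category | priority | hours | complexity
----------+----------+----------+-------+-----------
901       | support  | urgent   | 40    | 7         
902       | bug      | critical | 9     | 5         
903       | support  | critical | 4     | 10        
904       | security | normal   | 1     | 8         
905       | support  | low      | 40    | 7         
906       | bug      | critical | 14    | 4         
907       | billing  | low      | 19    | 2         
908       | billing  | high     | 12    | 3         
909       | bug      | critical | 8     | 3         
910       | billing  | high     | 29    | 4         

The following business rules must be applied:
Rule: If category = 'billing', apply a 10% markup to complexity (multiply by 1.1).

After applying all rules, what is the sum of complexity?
53.9

Step 1: Records with category = 'billing' have total complexity = 9
Step 2: Apply multiplier: 9 × 1.1 = 9.9
Step 3: Other records total: 44
Step 4: Final sum = 9.9 + 44 = 53.9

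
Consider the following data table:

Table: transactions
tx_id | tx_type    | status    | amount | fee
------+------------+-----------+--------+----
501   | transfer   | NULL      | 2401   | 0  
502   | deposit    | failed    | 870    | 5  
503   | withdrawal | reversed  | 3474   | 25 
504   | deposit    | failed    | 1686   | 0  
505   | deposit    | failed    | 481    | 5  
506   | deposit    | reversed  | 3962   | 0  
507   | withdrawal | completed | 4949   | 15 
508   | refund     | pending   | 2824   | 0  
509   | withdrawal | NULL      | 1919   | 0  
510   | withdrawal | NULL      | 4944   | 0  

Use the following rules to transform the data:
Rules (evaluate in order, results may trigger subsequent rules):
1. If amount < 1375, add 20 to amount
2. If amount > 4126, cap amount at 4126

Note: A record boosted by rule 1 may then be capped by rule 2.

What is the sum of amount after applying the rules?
25909

Step 1: Apply rule 1 to records with amount < 1375
  - 2 records get bonus of 20
  - Of these, 0 records then exceed 4126 and get capped
Step 2: Apply rule 2 to records with amount > 4126
  - 2 records (original) are capped
Step 3: Calculate final sum = 25909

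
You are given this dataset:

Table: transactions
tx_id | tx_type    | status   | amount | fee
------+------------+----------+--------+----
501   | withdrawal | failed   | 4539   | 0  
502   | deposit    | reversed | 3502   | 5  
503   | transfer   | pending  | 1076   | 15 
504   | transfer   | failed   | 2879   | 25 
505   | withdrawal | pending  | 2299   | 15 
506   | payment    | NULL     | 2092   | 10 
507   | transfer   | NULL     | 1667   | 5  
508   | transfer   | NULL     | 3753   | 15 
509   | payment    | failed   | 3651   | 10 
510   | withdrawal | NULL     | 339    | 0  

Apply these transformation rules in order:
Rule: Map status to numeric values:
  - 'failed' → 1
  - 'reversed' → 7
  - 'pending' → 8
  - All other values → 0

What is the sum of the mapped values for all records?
26

Step 1: Apply mapping to each record
Step 2: Count by status:
  'failed': 3 records × 1 = 3
  'reversed': 1 records × 7 = 7
  'pending': 2 records × 8 = 16
Step 3: Sum all mapped values = 26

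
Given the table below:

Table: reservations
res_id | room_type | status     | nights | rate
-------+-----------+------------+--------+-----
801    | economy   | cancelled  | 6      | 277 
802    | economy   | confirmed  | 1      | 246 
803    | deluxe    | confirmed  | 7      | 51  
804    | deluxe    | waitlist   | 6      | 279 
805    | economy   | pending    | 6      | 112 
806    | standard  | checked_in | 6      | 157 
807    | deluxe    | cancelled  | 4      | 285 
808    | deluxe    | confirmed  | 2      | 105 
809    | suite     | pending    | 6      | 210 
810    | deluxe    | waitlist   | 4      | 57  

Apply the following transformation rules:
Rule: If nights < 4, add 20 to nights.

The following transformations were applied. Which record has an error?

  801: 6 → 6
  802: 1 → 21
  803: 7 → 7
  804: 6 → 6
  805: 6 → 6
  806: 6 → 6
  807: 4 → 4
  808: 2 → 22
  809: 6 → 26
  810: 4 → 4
Record 809 has an error. The correct transformed value should be 6, not 26.

Step 1: Check each record against the rule
Step 2: Record 809 has nights = 6
Step 3: Since 6 >= 4, the bonus should not have been applied
Step 4: Correct value = 6, but claimed value = 26
Conclusion: Record 809 has the error.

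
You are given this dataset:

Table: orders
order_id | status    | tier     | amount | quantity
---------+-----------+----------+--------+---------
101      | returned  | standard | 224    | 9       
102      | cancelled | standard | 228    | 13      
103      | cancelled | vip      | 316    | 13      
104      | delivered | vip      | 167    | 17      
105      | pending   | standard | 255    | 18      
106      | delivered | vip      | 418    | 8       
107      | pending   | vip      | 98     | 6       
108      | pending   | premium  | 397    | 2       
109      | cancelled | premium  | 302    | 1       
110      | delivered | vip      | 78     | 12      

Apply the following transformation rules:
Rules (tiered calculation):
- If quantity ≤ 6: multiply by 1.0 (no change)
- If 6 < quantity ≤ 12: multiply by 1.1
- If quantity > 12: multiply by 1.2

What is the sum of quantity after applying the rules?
114.1

Step 1: Tier 1 (quantity ≤ 6): 3 records, sum = 9 × 1.0 = 9.0
Step 2: Tier 2 (6 < quantity ≤ 12): 3 records, sum = 29 × 1.1 = 31.9
Step 3: Tier 3 (quantity > 12): 4 records, sum = 61 × 1.2 = 73.2
Step 4: Final sum = 9.0 + 31.9 + 73.2 = 114.1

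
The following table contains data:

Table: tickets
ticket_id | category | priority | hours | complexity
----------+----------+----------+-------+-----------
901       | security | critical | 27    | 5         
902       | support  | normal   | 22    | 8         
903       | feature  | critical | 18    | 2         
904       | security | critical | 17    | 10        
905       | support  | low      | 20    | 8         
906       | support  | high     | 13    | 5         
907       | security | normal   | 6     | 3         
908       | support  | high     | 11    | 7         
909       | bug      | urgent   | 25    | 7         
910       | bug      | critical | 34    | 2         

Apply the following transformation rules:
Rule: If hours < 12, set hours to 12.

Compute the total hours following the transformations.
200

Step 1: 2 records have hours < 12
Step 2: These records originally summed to 17
Step 3: After setting to minimum: 2 × 12 = 24
Step 4: Unaffected records sum: 176
Step 5: Final sum = 24 + 176 = 200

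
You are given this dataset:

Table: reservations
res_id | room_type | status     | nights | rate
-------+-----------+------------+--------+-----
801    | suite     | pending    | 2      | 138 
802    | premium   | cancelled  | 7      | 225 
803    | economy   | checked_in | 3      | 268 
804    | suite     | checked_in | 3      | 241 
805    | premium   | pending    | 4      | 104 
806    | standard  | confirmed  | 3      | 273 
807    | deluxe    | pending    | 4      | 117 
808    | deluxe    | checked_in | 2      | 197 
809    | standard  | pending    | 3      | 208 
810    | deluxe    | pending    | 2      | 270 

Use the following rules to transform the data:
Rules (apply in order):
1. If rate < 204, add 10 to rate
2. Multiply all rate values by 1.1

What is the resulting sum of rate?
2289.1

Step 1: Apply Rule 1 - Add 10 to records with rate < 204
  - 4 records affected: 556 + (4 × 10) = 596
  - Unaffected records: 1485
  - Sum after Rule 1: 2081
Step 2: Apply Rule 2 - Multiply all by 1.1
  - 2081 × 1.1 = 2289.1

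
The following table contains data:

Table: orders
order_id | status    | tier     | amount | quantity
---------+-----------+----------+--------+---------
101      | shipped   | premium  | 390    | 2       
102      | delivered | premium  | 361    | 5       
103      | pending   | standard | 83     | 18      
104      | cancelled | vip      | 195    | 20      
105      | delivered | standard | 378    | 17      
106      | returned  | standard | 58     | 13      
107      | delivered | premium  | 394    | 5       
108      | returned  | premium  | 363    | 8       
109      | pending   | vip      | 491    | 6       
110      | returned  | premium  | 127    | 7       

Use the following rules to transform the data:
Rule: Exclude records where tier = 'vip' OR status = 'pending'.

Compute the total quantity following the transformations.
57

Step 1: Find records where tier = 'vip' OR status = 'pending'
Step 2: 3 records match, summing to 44
Step 3: Original sum: 101
Step 4: Remaining sum = 101 - 44 = 57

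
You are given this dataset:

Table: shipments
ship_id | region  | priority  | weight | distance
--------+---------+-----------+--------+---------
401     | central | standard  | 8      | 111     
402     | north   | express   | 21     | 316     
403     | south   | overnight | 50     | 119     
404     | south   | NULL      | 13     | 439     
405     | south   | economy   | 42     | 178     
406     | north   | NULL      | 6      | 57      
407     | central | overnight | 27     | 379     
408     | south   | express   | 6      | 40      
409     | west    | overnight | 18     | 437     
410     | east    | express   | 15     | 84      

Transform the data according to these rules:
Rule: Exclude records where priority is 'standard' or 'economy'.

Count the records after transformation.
8

Step 1: Count records to exclude
  - 1 (standard) + 1 (economy) = 2 records
Step 2: Total records: 10
Step 3: Remaining = 10 - 2 = 8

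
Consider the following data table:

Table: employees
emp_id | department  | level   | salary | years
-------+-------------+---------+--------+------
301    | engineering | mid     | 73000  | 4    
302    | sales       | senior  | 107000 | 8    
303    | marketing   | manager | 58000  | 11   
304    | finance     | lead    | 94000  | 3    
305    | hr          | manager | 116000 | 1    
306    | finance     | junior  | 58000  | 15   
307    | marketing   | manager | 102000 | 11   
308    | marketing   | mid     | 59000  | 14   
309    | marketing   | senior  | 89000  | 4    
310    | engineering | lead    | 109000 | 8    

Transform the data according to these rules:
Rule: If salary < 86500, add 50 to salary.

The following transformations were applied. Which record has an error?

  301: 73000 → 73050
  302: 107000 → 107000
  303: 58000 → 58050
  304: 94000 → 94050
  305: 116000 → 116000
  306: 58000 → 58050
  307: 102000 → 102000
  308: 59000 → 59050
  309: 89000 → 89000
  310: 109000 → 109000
Record 304 has an error. The correct transformed value should be 94000, not 94050.

Step 1: Check each record against the rule
Step 2: Record 304 has salary = 94000
Step 3: Since 94000 >= 86500, the bonus should not have been applied
Step 4: Correct value = 94000, but claimed value = 94050
Conclusion: Record 304 has the error.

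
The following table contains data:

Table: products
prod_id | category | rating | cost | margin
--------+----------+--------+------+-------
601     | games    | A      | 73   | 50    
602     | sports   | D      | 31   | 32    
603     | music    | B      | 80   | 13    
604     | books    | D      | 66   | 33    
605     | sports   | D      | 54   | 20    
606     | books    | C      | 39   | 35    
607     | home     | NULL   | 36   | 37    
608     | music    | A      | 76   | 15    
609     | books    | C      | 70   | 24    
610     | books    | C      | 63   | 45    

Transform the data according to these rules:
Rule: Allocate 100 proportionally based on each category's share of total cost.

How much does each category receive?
books: 40.48, games: 12.41, home: 6.12, music: 26.53, sports: 14.46

Step 1: Calculate total cost = 588
Step 2: Calculate each category's proportion:
  books: 238/588 = 40.48% → 40.48
  games: 73/588 = 12.41% → 12.41
  home: 36/588 = 6.12% → 6.12
  music: 156/588 = 26.53% → 26.53
  sports: 85/588 = 14.46% → 14.46
Step 3: Verify: sum of allocations ≈ 100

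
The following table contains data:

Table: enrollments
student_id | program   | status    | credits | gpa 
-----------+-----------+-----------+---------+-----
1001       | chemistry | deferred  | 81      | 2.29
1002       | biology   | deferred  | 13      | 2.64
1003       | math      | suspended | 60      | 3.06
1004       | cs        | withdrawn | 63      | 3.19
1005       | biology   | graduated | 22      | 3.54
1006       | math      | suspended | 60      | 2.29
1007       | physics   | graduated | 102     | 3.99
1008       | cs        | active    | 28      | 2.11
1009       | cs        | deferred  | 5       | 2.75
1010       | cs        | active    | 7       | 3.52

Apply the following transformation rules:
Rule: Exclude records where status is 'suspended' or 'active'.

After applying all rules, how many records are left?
6

Step 1: Count records to exclude
  - 2 (suspended) + 2 (active) = 4 records
Step 2: Total records: 10
Step 3: Remaining = 10 - 4 = 6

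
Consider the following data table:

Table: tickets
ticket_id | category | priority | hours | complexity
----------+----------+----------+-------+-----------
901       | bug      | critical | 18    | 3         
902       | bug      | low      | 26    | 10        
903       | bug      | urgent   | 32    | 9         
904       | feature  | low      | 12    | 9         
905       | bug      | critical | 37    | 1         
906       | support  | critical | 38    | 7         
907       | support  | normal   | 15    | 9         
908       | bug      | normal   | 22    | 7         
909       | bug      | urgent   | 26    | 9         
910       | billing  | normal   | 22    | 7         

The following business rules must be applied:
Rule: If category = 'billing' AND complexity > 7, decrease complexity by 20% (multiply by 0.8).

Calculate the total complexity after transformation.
71

Step 1: Find records where category = 'billing' AND complexity > 7
Step 2: 0 records match, summing to 0
Step 3: After multiplier: 0 × 0.8 = 0.0
Step 4: Unaffected records sum: 71
Step 5: Final sum = 0.0 + 71 = 71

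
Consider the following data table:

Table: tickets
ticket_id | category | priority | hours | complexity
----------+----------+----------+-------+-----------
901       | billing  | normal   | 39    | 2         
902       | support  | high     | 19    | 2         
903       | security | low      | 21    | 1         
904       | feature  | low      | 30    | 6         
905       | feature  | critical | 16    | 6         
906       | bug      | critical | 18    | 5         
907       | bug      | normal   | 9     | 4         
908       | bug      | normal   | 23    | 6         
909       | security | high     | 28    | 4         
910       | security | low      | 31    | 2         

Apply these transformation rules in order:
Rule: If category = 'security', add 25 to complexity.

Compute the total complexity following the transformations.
113

Step 1: Count records where category = 'security': 3
Step 2: Total bonus added: 3 × 25 = 75
Step 3: Original sum of complexity: 38
Step 4: Final sum = 38 + 75 = 113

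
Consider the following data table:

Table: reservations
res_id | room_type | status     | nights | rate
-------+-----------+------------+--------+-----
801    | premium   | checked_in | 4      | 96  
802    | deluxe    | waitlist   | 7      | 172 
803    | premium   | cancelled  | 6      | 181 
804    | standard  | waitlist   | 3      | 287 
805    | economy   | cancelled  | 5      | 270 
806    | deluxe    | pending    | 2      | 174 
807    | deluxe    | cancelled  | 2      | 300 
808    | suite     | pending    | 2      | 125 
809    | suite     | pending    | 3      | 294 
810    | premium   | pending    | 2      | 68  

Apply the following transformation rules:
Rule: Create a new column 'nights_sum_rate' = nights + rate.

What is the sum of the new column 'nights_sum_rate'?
2003

Step 1: For each record, compute nights + rate
Example calculations:
  4 + 96 = 100
  7 + 172 = 179
  6 + 181 = 187
  ...
Step 2: Sum all derived values
Step 3: Total = 2003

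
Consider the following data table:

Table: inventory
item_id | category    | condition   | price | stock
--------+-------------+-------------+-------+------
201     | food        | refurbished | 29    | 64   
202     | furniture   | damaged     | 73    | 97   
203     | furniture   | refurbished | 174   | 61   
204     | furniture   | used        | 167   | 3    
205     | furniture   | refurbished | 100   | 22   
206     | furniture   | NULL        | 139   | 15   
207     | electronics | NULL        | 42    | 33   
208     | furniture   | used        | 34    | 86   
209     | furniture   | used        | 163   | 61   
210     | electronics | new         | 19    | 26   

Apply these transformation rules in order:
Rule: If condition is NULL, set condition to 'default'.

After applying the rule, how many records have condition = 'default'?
2

Step 1: Count records where condition IS NULL
Step 2: Found 2 records with NULL condition
Step 3: These records will have condition set to 'default'
Step 4: Records already having condition = 'default': 0
Step 5: Answer: 2 + 0 = 2 records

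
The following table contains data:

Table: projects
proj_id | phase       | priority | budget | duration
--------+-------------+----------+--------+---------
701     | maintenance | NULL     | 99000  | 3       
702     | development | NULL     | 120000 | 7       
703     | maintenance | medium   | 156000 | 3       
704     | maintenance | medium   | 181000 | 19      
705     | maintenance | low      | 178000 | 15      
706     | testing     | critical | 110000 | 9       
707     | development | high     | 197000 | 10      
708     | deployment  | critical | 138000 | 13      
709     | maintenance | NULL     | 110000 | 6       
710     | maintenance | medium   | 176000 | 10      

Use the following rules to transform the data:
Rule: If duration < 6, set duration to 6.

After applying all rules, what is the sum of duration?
101

Step 1: 2 records have duration < 6
Step 2: These records originally summed to 6
Step 3: After setting to minimum: 2 × 6 = 12
Step 4: Unaffected records sum: 89
Step 5: Final sum = 12 + 89 = 101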